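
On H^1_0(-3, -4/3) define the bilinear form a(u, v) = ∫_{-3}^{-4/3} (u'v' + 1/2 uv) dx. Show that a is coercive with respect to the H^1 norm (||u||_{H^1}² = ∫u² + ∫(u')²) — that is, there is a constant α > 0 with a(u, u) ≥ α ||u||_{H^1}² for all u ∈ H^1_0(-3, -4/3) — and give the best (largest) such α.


α = (25 + 18*π^2)/(2*(25 + 9*π^2))

Coercivity of a(·,·) on H^1_0(-3, -4/3) means a(u, u) ≥ α ||u||_{H^1}² for every u ∈ H^1_0.
The interval has length L = 5/3, and Poincaré/coercivity depend only on L. Here a(u, u) = ∫(u')² + (1/2)·∫u².
Here 0 < c = 1/2 < 1. The condition a(u,u) ≥ α||u||_{H^1}² reads (1−α)∫(u')² ≥ (α−c)∫u². Any admissible α is ≤ 1 (rapidly oscillating u have ∫u²/∫(u')² → 0), and α = 1 would force 0 ≥ (1−c)∫u², impossible since c < 1; so 1−α > 0. By the sharp Poincaré inequality on H^1_0 of an interval of length L, ∫(u')² ≥ (π/L)²∫u² with equality for the first sine mode sin(π(x−x₀)/L) (x₀ the left endpoint), so the inequality holds for all u iff (1−α)(π/L)² ≥ α − c, i.e. α ≤ ((π/L)² + c)/((π/L)² + 1) = (1 + c(L/π)²)/(1 + (L/π)²). With (π/L)² = 9*π^2/25 and c = 1/2, the largest admissible constant is α = ((π/L)² + c)/((π/L)² + 1).
Simplifying, α = (25 + 18*π^2)/(2*(25 + 9*π^2)).


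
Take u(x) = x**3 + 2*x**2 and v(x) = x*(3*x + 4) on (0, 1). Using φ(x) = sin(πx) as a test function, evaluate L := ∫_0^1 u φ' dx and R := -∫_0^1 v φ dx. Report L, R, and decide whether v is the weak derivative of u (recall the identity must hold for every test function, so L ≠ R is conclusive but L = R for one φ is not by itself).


LHS = -7/π + 12/π^3, RHS = -7/π + 12/π^3. Yes, v = u' weakly.

u(x) = x**3 + 2*x**2, classical derivative u'(x) = 3*x**2 + 4*x.
φ(x) = sin(πx), so φ'(x) = π*cos(π*x).
Note φ(0) = φ(1) = 0, so the boundary term u·φ vanishes.
LHS = ∫_0^1 u(x) φ'(x) dx = ∫_0^1 (π*x^3*cos(π*x) + 2*π*x^2*cos(π*x)) dx. Term by term:
  ∫_0^1 π*x^3*cos(π*x) dx = -3/π + 12/π^3;  ∫_0^1 2*π*x^2*cos(π*x) dx = -4/π.
Sum: -3/π + 12/π^3 − 4/π = -7/π + 12/π^3.
So LHS = -7/π + 12/π^3.
∫_0^1 v(x) φ(x) dx = ∫_0^1 (3*x^2*sin(π*x) + 4*x*sin(π*x)) dx. Term by term:
  ∫_0^1 3*x^2*sin(π*x) dx = -12/π^3 + 3/π;  ∫_0^1 4*x*sin(π*x) dx = 4/π.
Sum: -12/π^3 + 3/π + 4/π = -12/π^3 + 7/π.
So RHS = -∫_0^1 v(x) φ(x) dx = -7/π + 12/π^3.
LHS = RHS, so the identity holds for this test φ.
Moreover u is smooth here and v(x) = u'(x) = 3*x**2 + 4*x pointwise, so the identity holds for every test function. Hence v is the weak derivative of u.


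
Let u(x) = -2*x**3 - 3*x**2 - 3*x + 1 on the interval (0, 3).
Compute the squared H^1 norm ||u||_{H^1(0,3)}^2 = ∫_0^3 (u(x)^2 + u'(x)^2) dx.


||u||_{H^1}^2 = 564159/70

The H^1 norm (squared) on an interval (0, L) is
  ||u||_{H^1}^2 = ∫_0^L u(x)^2 dx + ∫_0^L u'(x)^2 dx.
Compute u'(x) = -6*x**2 - 6*x - 3.
Then u(x)^2 = 4*x**6 + 12*x**5 + 21*x**4 + 14*x**3 + 3*x**2 - 6*x + 1 and u'(x)^2 = 36*x**4 + 72*x**3 + 72*x**2 + 36*x + 9.
Integrate each monomial from 0 to 3 using ∫_0^3 c·x^n dx = c·3^(n+1)/(n+1):
  ∫_0^3 u(x)^2 dx = ∫_0^3 (4*x^6 + 12*x^5 + 21*x^4 + 14*x^3 + 3*x^2 - 6*x + 1) dx. Term by term:
    ∫_0^3 4*x^6 dx = 8748/7;  ∫_0^3 12*x^5 dx = 1458;  ∫_0^3 21*x^4 dx = 5103/5;
    ∫_0^3 14*x^3 dx = 567/2;  ∫_0^3 3*x^2 dx = 27;  ∫_0^3 -6*x dx = -27;
    ∫_0^3 1 dx = 3.
  Sum: 8748/7 + 1458 + 5103/5 + 567/2 + 27 − 27 + 3 = 281037/70.
  ∫_0^3 u'(x)^2 dx = ∫_0^3 (36*x^4 + 72*x^3 + 72*x^2 + 36*x + 9) dx. Term by term:
    ∫_0^3 36*x^4 dx = 8748/5;  ∫_0^3 72*x^3 dx = 1458;  ∫_0^3 72*x^2 dx = 648;
    ∫_0^3 36*x dx = 162;  ∫_0^3 9 dx = 27.
  Sum: 8748/5 + 1458 + 648 + 162 + 27 = 20223/5.
Adding: ||u||_{H^1}^2 = 281037/70 + 20223/5 = 564159/70.


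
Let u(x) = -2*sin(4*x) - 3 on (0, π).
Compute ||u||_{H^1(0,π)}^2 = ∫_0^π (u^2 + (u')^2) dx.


||u||_{H^1(0,π)}^2 = 43*π

u'(x) = -8*cos(4*x).
Expand u² and (u')² and integrate term by term on (0, π), using: for integers n ≥ 1, ∫_0^π sin²(nx) dx = ∫_0^π cos²(nx) dx = π/2; for n ≠ n', ∫_0^π sin(nx)sin(n'x) dx = ∫_0^π cos(nx)cos(n'x) dx = 0; and by product-to-sum, ∫_0^π sin(nx)cos(n'x) dx = ½∫_0^π [sin((n+n')x) + sin((n−n')x)] dx, which is 0 when n+n' is even and 2n/(n²−n'²) when n+n' is odd (it need not vanish on (0, π)). For the constant mode: ∫_0^π 1 dx = π, ∫_0^π cos(nx) dx = 0, ∫_0^π sin(nx) dx = (1−(−1)^n)/n.
  u² squared terms: (-3)²·∫1 dx = 9·π = 9*π;  (-2)²·∫sin(4x)² dx = 4·π/2 = 2*π.
  u² cross terms: 2·(-3)·(-2)·∫1·sin(4x) dx = 12·(0) = 0.
  So ∫_0^π u² dx = 9*π + 2*π + 0 = 11*π.
  (u')² squared terms: (-8)²·∫cos(4x)² dx = 64·π/2 = 32*π.
  So ∫_0^π (u')² dx = 32*π.
||u||_{H^1}^2 = (11*π) + (32*π) = 43*π.


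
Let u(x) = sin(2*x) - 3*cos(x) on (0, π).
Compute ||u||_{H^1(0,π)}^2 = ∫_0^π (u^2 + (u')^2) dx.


||u||_{H^1(0,π)}^2 = -16 + 23*π/2

u'(x) = 3*sin(x) + 2*cos(2*x).
Expand u² and (u')² and integrate term by term on (0, π), using: for integers n ≥ 1, ∫_0^π sin²(nx) dx = ∫_0^π cos²(nx) dx = π/2; for n ≠ n', ∫_0^π sin(nx)sin(n'x) dx = ∫_0^π cos(nx)cos(n'x) dx = 0; and by product-to-sum, ∫_0^π sin(nx)cos(n'x) dx = ½∫_0^π [sin((n+n')x) + sin((n−n')x)] dx, which is 0 when n+n' is even and 2n/(n²−n'²) when n+n' is odd (it need not vanish on (0, π)).
  u² squared terms: (-3)²·∫cos(x)² dx = 9·π/2 = 9*π/2;  (1)²·∫sin(2x)² dx = 1·π/2 = π/2.
  u² cross terms: 2·(-3)·(1)·∫cos(x)·sin(2x) dx = -6·(4/3) = -8.
  So ∫_0^π u² dx = 9*π/2 + π/2 − 8 = -8 + 5*π.
  (u')² squared terms: (2)²·∫cos(2x)² dx = 4·π/2 = 2*π;  (3)²·∫sin(x)² dx = 9·π/2 = 9*π/2.
  (u')² cross terms: 2·(2)·(3)·∫cos(2x)·sin(x) dx = 12·(-2/3) = -8.
  So ∫_0^π (u')² dx = 2*π + 9*π/2 − 8 = -8 + 13*π/2.
||u||_{H^1}^2 = (-8 + 5*π) + (-8 + 13*π/2) = -16 + 23*π/2.


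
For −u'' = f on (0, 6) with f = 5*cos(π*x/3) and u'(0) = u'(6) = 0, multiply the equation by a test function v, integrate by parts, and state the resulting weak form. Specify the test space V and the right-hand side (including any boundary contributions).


V = H^1(0, 6) (no boundary constraint on v; u is determined up to an additive constant); weak form: ∫_0^6 u'v' dx = ∫_0^6 (5*cos(π*x/3)) v dx for all v ∈ V.

Multiply both sides by a test function v and integrate from 0 to 6:
  ∫_0^6 −u''(x) v(x) dx = ∫_0^6 f(x) v(x) dx.
Integrate the LHS by parts once:
  ∫_0^6 −u'' v dx = −[u'(x) v(x)]_0^6 + ∫_0^6 u'(x) v'(x) dx.
Thus ∫_0^6 u'(x) v'(x) dx = ∫_0^6 f(x) v(x) dx + [u'(x) v(x)]_0^6.
Choose V so that boundary terms are either known or forced to vanish.
u has homogeneous Neumann: u'(0) = u'(6) = 0. So [u' v]_0^6 = 0·v(6) − 0·v(0) = 0 for any v; take V = H^1(0, 6).
Weak formulation: find u (satisfying any essential BC) such that ∫_0^6 u'(x) v'(x) dx = ∫_0^6 f v dx for all v ∈ V (homogeneous Neumann, so boundary terms vanish).
Substituting f(x) = 5*cos(π*x/3), the right-hand side is ∫_0^6 (5*cos(π*x/3)) v dx.
Compatibility check (pure Neumann): taking v ≡ 1 ∈ V gives 0 = ∫_0^6 f dx + (0) − (0), i.e. ∫_0^6 f dx must equal u'(0) − u'(6) = 0. Indeed ∫_0^6 (5*cos(π*x/3)) dx = 0, so the data are compatible. The solution is then unique only up to an additive constant (fix it e.g. by requiring ∫_0^6 u dx = 0).


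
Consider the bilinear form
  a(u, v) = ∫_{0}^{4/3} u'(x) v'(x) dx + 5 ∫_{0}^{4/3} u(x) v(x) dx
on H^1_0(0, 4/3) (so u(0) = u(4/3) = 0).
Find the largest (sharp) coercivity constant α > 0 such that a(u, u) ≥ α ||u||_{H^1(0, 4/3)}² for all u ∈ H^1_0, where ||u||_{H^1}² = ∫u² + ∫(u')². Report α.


α = 1

Coercivity of a(·,·) on H^1_0(0, 4/3) means a(u, u) ≥ α ||u||_{H^1}² for every u ∈ H^1_0.
The interval has length L = 4/3, and Poincaré/coercivity depend only on L. Here a(u, u) = ∫(u')² + (5)·∫u².
Here c = 5 ≥ 1, so a(u,u) = ∫(u')² + c∫u² ≥ ∫(u')² + ∫u² = ||u||_{H^1}², i.e. α = 1 works. No larger α is possible: a(u,u) ≥ α||u||_{H^1}² means (1−α)∫(u')² ≥ (α−c)∫u², and for the modes u_n = sin(nπ(x−x₀)/L) (x₀ the left endpoint) one has ∫u_n²/∫(u_n')² = (L/(nπ))² → 0, so a(u_n,u_n)/||u_n||_{H^1}² → 1. Hence the optimal constant is α = 1.
Therefore α = 1.


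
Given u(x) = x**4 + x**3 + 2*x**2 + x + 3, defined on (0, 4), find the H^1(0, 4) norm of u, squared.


||u||_{H^1}^2 = 5831288/45

The H^1 norm (squared) on an interval (0, L) is
  ||u||_{H^1}^2 = ∫_0^L u(x)^2 dx + ∫_0^L u'(x)^2 dx.
Compute u'(x) = 4*x**3 + 3*x**2 + 4*x + 1.
Then u(x)^2 = x**8 + 2*x**7 + 5*x**6 + 6*x**5 + 12*x**4 + 10*x**3 + 13*x**2 + 6*x + 9 and u'(x)^2 = 16*x**6 + 24*x**5 + 41*x**4 + 32*x**3 + 22*x**2 + 8*x + 1.
Integrate each monomial from 0 to 4 using ∫_0^4 c·x^n dx = c·4^(n+1)/(n+1):
  ∫_0^4 u(x)^2 dx = ∫_0^4 (x^8 + 2*x^7 + 5*x^6 + 6*x^5 + 12*x^4 + 10*x^3 + 13*x^2 + 6*x + 9) dx. Term by term:
    ∫_0^4 x^8 dx = 262144/9;  ∫_0^4 2*x^7 dx = 16384;  ∫_0^4 5*x^6 dx = 81920/7;
    ∫_0^4 6*x^5 dx = 4096;  ∫_0^4 12*x^4 dx = 12288/5;  ∫_0^4 10*x^3 dx = 640;
    ∫_0^4 13*x^2 dx = 832/3;  ∫_0^4 6*x dx = 48;  ∫_0^4 9 dx = 36.
  Sum: 262144/9 + 16384 + 81920/7 + 4096 + 12288/5 + 640 + 832/3 + 48 + 36 = 20402204/315.
  ∫_0^4 u'(x)^2 dx = ∫_0^4 (16*x^6 + 24*x^5 + 41*x^4 + 32*x^3 + 22*x^2 + 8*x + 1) dx. Term by term:
    ∫_0^4 16*x^6 dx = 262144/7;  ∫_0^4 24*x^5 dx = 16384;  ∫_0^4 41*x^4 dx = 41984/5;
    ∫_0^4 32*x^3 dx = 2048;  ∫_0^4 22*x^2 dx = 1408/3;  ∫_0^4 8*x dx = 64;
    ∫_0^4 1 dx = 4.
  Sum: 262144/7 + 16384 + 41984/5 + 2048 + 1408/3 + 64 + 4 = 6805604/105.
Adding: ||u||_{H^1}^2 = 20402204/315 + 6805604/105 = 5831288/45.


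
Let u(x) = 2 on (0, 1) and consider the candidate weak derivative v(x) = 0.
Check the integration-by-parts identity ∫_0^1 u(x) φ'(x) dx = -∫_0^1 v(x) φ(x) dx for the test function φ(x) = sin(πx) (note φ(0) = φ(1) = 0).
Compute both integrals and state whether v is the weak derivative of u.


LHS = 0, RHS = 0. Yes, v = u' weakly.

u(x) = 2, classical derivative u'(x) = 0.
φ(x) = sin(πx), so φ'(x) = π*cos(π*x).
Note φ(0) = φ(1) = 0, so the boundary term u·φ vanishes.
LHS = ∫_0^1 u(x) φ'(x) dx = ∫_0^1 (2*π*cos(π*x)) dx. Term by term:
  ∫_0^1 2*π*cos(π*x) dx = 0.
So LHS = 0.
∫_0^1 v(x) φ(x) dx = ∫_0^1 (0) dx. Term by term:
  ∫_0^1 0 dx = 0.
So RHS = -∫_0^1 v(x) φ(x) dx = 0.
LHS = RHS, so the identity holds for this test φ.
Moreover u is smooth here and v(x) = u'(x) = 0 pointwise, so the identity holds for every test function. Hence v is the weak derivative of u.


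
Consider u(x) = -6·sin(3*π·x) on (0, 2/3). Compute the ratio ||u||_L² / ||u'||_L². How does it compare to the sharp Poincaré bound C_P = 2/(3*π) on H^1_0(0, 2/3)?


||u||_L² / ||u'||_L² = 1/(3*π) < C_P = 2/(3*π).

u(x) = -6·sin(3*π·x), so u'(x) = -18*π*cos(3*π*x).
Writing u(x) = A·sin(kπx/L) with A = -6 and k = 2, use ∫_0^L sin²(kπx/L) dx = L/2 and ∫_0^L cos²(kπx/L) dx = L/2.
u² = 36·sin²(3*π·x) and (u')² = 324*π^2·cos²(3*π·x), and each of sin², cos² integrates to L/2 = 1/3 over (0, 2/3).
∫_0^2/3 u² dx = 12, so ||u||_L² = 2*sqrt(3).
∫_0^2/3 (u')² dx = 108*π^2, so ||u'||_L² = 6*sqrt(3)*π.
Ratio ||u||_L² / ||u'||_L² = 1/(3*π).
Sharp Poincaré constant on H^1_0(0, 2/3) is C_P = L/π = 2/(3*π), achieved by sin(3*π/2·x).
This is the k = 2 harmonic; the ratio L/(kπ) is strictly less than C_P = L/π, consistent with the sharp inequality ||u||_L² ≤ C_P ||u'||_L².


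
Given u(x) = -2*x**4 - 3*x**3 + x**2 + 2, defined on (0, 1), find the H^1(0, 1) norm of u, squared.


||u||_{H^1}^2 = 23857/630

The H^1 norm (squared) on an interval (0, L) is
  ||u||_{H^1}^2 = ∫_0^L u(x)^2 dx + ∫_0^L u'(x)^2 dx.
Compute u'(x) = -8*x**3 - 9*x**2 + 2*x.
Then u(x)^2 = 4*x**8 + 12*x**7 + 5*x**6 - 6*x**5 - 7*x**4 - 12*x**3 + 4*x**2 + 4 and u'(x)^2 = 64*x**6 + 144*x**5 + 49*x**4 - 36*x**3 + 4*x**2.
Integrate each monomial from 0 to 1 using ∫_0^1 c·x^n dx = c·1^(n+1)/(n+1):
  ∫_0^1 u(x)^2 dx = ∫_0^1 (4*x^8 + 12*x^7 + 5*x^6 - 6*x^5 - 7*x^4 - 12*x^3 + 4*x^2 + 4) dx. Term by term:
    ∫_0^1 4*x^8 dx = 4/9;  ∫_0^1 12*x^7 dx = 3/2;  ∫_0^1 5*x^6 dx = 5/7;
    ∫_0^1 -6*x^5 dx = -1;  ∫_0^1 -7*x^4 dx = -7/5;  ∫_0^1 -12*x^3 dx = -3;
    ∫_0^1 4*x^2 dx = 4/3;  ∫_0^1 4 dx = 4.
  Sum: 4/9 + 3/2 + 5/7 − 1 − 7/5 − 3 + 4/3 + 4 = 1633/630.
  ∫_0^1 u'(x)^2 dx = ∫_0^1 (64*x^6 + 144*x^5 + 49*x^4 - 36*x^3 + 4*x^2) dx. Term by term:
    ∫_0^1 64*x^6 dx = 64/7;  ∫_0^1 144*x^5 dx = 24;  ∫_0^1 49*x^4 dx = 49/5;
    ∫_0^1 -36*x^3 dx = -9;  ∫_0^1 4*x^2 dx = 4/3.
  Sum: 64/7 + 24 + 49/5 − 9 + 4/3 = 3704/105.
Adding: ||u||_{H^1}^2 = 1633/630 + 3704/105 = 23857/630.


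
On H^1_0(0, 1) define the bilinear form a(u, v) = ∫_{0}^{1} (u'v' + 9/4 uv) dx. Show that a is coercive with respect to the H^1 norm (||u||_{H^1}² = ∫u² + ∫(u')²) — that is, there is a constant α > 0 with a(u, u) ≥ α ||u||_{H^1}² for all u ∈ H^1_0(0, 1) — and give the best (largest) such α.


α = 1

Coercivity of a(·,·) on H^1_0(0, 1) means a(u, u) ≥ α ||u||_{H^1}² for every u ∈ H^1_0.
The interval has length L = 1, and Poincaré/coercivity depend only on L. Here a(u, u) = ∫(u')² + (9/4)·∫u².
Here c = 9/4 ≥ 1, so a(u,u) = ∫(u')² + c∫u² ≥ ∫(u')² + ∫u² = ||u||_{H^1}², i.e. α = 1 works. No larger α is possible: a(u,u) ≥ α||u||_{H^1}² means (1−α)∫(u')² ≥ (α−c)∫u², and for the modes u_n = sin(nπ(x−x₀)/L) (x₀ the left endpoint) one has ∫u_n²/∫(u_n')² = (L/(nπ))² → 0, so a(u_n,u_n)/||u_n||_{H^1}² → 1. Hence the optimal constant is α = 1.
Therefore α = 1.


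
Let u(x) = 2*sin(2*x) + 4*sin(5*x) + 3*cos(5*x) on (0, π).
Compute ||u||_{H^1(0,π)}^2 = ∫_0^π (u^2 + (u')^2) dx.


||u||_{H^1(0,π)}^2 = -416/7 + 335*π

u'(x) = -15*sin(5*x) + 4*cos(2*x) + 20*cos(5*x).
Expand u² and (u')² and integrate term by term on (0, π), using: for integers n ≥ 1, ∫_0^π sin²(nx) dx = ∫_0^π cos²(nx) dx = π/2; for n ≠ n', ∫_0^π sin(nx)sin(n'x) dx = ∫_0^π cos(nx)cos(n'x) dx = 0; and by product-to-sum, ∫_0^π sin(nx)cos(n'x) dx = ½∫_0^π [sin((n+n')x) + sin((n−n')x)] dx, which is 0 when n+n' is even and 2n/(n²−n'²) when n+n' is odd (it need not vanish on (0, π)).
  u² squared terms: (2)²·∫sin(2x)² dx = 4·π/2 = 2*π;  (3)²·∫cos(5x)² dx = 9·π/2 = 9*π/2;  (4)²·∫sin(5x)² dx = 16·π/2 = 8*π.
  u² cross terms: 2·(2)·(3)·∫sin(2x)·cos(5x) dx = 12·(-4/21) = -16/7;  2·(2)·(4)·∫sin(2x)·sin(5x) dx = 16·(0) = 0;  2·(3)·(4)·∫cos(5x)·sin(5x) dx = 24·(0) = 0.
  So ∫_0^π u² dx = 2*π + 9*π/2 + 8*π − 16/7 + 0 + 0 = -16/7 + 29*π/2.
  (u')² squared terms: (-15)²·∫sin(5x)² dx = 225·π/2 = 225*π/2;  (4)²·∫cos(2x)² dx = 16·π/2 = 8*π;  (20)²·∫cos(5x)² dx = 400·π/2 = 200*π.
  (u')² cross terms: 2·(-15)·(4)·∫sin(5x)·cos(2x) dx = -120·(10/21) = -400/7;  2·(-15)·(20)·∫sin(5x)·cos(5x) dx = -600·(0) = 0;  2·(4)·(20)·∫cos(2x)·cos(5x) dx = 160·(0) = 0.
  So ∫_0^π (u')² dx = 225*π/2 + 8*π + 200*π − 400/7 + 0 + 0 = -400/7 + 641*π/2.
||u||_{H^1}^2 = (-16/7 + 29*π/2) + (-400/7 + 641*π/2) = -416/7 + 335*π.


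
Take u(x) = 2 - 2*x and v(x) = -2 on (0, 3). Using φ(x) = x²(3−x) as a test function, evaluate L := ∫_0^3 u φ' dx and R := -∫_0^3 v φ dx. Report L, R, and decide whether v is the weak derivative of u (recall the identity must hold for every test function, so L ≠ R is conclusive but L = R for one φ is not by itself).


LHS = 27/2, RHS = 27/2. Yes, v = u' weakly.

u(x) = 2 - 2*x, classical derivative u'(x) = -2.
φ(x) = x²(3−x), so φ'(x) = 3*x*(2 - x).
Note φ(0) = φ(3) = 0, so the boundary term u·φ vanishes.
LHS = ∫_0^3 u(x) φ'(x) dx = ∫_0^3 (6*x^3 - 18*x^2 + 12*x) dx. Term by term:
  ∫_0^3 6*x^3 dx = 243/2;  ∫_0^3 -18*x^2 dx = -162;  ∫_0^3 12*x dx = 54.
Sum: 243/2 − 162 + 54 = 27/2.
So LHS = 27/2.
∫_0^3 v(x) φ(x) dx = ∫_0^3 (2*x^3 - 6*x^2) dx. Term by term:
  ∫_0^3 2*x^3 dx = 81/2;  ∫_0^3 -6*x^2 dx = -54.
Sum: 81/2 − 54 = -27/2.
So RHS = -∫_0^3 v(x) φ(x) dx = 27/2.
LHS = RHS, so the identity holds for this test φ.
Moreover u is smooth here and v(x) = u'(x) = -2 pointwise, so the identity holds for every test function. Hence v is the weak derivative of u.


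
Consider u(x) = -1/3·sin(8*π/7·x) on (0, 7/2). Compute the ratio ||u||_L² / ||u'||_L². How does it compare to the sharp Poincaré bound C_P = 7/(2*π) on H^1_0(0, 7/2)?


||u||_L² / ||u'||_L² = 7/(8*π) < C_P = 7/(2*π).

u(x) = -1/3·sin(8*π/7·x), so u'(x) = -8*π*cos(8*π*x/7)/21.
Writing u(x) = A·sin(kπx/L) with A = -1/3 and k = 4, use ∫_0^L sin²(kπx/L) dx = L/2 and ∫_0^L cos²(kπx/L) dx = L/2.
u² = 1/9·sin²(8*π/7·x) and (u')² = 64*π^2/441·cos²(8*π/7·x), and each of sin², cos² integrates to L/2 = 7/4 over (0, 7/2).
∫_0^7/2 u² dx = 7/36, so ||u||_L² = sqrt(7)/6.
∫_0^7/2 (u')² dx = 16*π^2/63, so ||u'||_L² = 4*sqrt(7)*π/21.
Ratio ||u||_L² / ||u'||_L² = 7/(8*π).
Sharp Poincaré constant on H^1_0(0, 7/2) is C_P = L/π = 7/(2*π), achieved by sin(2*π/7·x).
This is the k = 4 harmonic; the ratio L/(kπ) is strictly less than C_P = L/π, consistent with the sharp inequality ||u||_L² ≤ C_P ||u'||_L².


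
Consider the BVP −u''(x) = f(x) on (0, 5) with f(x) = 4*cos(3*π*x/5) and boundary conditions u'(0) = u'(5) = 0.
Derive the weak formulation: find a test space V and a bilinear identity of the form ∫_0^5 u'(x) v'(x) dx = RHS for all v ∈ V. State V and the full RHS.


V = H^1(0, 5) (no boundary constraint on v; u is determined up to an additive constant); weak form: ∫_0^5 u'v' dx = ∫_0^5 (4*cos(3*π*x/5)) v dx for all v ∈ V.

Multiply both sides by a test function v and integrate from 0 to 5:
  ∫_0^5 −u''(x) v(x) dx = ∫_0^5 f(x) v(x) dx.
Integrate the LHS by parts once:
  ∫_0^5 −u'' v dx = −[u'(x) v(x)]_0^5 + ∫_0^5 u'(x) v'(x) dx.
Thus ∫_0^5 u'(x) v'(x) dx = ∫_0^5 f(x) v(x) dx + [u'(x) v(x)]_0^5.
Choose V so that boundary terms are either known or forced to vanish.
u has homogeneous Neumann: u'(0) = u'(5) = 0. So [u' v]_0^5 = 0·v(5) − 0·v(0) = 0 for any v; take V = H^1(0, 5).
Weak formulation: find u (satisfying any essential BC) such that ∫_0^5 u'(x) v'(x) dx = ∫_0^5 f v dx for all v ∈ V (homogeneous Neumann, so boundary terms vanish).
Substituting f(x) = 4*cos(3*π*x/5), the right-hand side is ∫_0^5 (4*cos(3*π*x/5)) v dx.
Compatibility check (pure Neumann): taking v ≡ 1 ∈ V gives 0 = ∫_0^5 f dx + (0) − (0), i.e. ∫_0^5 f dx must equal u'(0) − u'(5) = 0. Indeed ∫_0^5 (4*cos(3*π*x/5)) dx = 0, so the data are compatible. The solution is then unique only up to an additive constant (fix it e.g. by requiring ∫_0^5 u dx = 0).


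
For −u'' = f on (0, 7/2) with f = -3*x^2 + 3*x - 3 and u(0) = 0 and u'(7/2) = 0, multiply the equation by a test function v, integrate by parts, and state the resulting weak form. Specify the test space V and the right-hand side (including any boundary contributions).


V = {v ∈ H^1(0, 7/2) : v(0) = 0} (test functions vanish at x = 0 where u is specified); weak form: ∫_0^7/2 u'v' dx = ∫_0^7/2 (-3*x^2 + 3*x - 3) v dx for all v ∈ V.

Multiply both sides by a test function v and integrate from 0 to 7/2:
  ∫_0^7/2 −u''(x) v(x) dx = ∫_0^7/2 f(x) v(x) dx.
Integrate the LHS by parts once:
  ∫_0^7/2 −u'' v dx = −[u'(x) v(x)]_0^7/2 + ∫_0^7/2 u'(x) v'(x) dx.
Thus ∫_0^7/2 u'(x) v'(x) dx = ∫_0^7/2 f(x) v(x) dx + [u'(x) v(x)]_0^7/2.
Choose V so that boundary terms are either known or forced to vanish.
Mixed BC: u(0) = 0 (Dirichlet) and u'(7/2) = 0 (Neumann). Define V = {v ∈ H^1(0, 7/2) : v(0) = 0}. Then [u' v]_0^7/2 = u'(7/2)·v(7/2) − u'(0)·0 = 0.
Weak formulation: find u (satisfying any essential BC) such that ∫_0^7/2 u'(x) v'(x) dx = ∫_0^7/2 f v dx for all v ∈ V (Dirichlet at 0 absorbed into V; the Neumann datum at x = 7/2 is zero, so no boundary term remains).
Substituting f(x) = -3*x^2 + 3*x - 3, the right-hand side is ∫_0^7/2 (-3*x^2 + 3*x - 3) v dx.


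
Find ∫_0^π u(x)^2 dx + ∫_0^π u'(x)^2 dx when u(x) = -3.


||u||_{H^1(0,π)}^2 = 9*π

u'(x) = 0.
Expand u² and (u')² and integrate term by term on (0, π), using: for integers n ≥ 1, ∫_0^π sin²(nx) dx = ∫_0^π cos²(nx) dx = π/2; for n ≠ n', ∫_0^π sin(nx)sin(n'x) dx = ∫_0^π cos(nx)cos(n'x) dx = 0; and by product-to-sum, ∫_0^π sin(nx)cos(n'x) dx = ½∫_0^π [sin((n+n')x) + sin((n−n')x)] dx, which is 0 when n+n' is even and 2n/(n²−n'²) when n+n' is odd (it need not vanish on (0, π)). For the constant mode: ∫_0^π 1 dx = π, ∫_0^π cos(nx) dx = 0, ∫_0^π sin(nx) dx = (1−(−1)^n)/n.
  u² squared terms: (-3)²·∫1 dx = 9·π = 9*π.
  So ∫_0^π u² dx = 9*π.
  u' ≡ 0, so ∫_0^π (u')² dx = 0.
||u||_{H^1}^2 = (9*π) + (0) = 9*π.


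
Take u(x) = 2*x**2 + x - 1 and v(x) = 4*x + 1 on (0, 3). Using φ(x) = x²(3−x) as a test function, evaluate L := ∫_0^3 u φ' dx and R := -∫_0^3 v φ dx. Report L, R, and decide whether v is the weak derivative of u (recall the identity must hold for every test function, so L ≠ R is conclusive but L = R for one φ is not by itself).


LHS = -1107/20, RHS = -1107/20. Yes, v = u' weakly.

u(x) = 2*x**2 + x - 1, classical derivative u'(x) = 4*x + 1.
φ(x) = x²(3−x), so φ'(x) = 3*x*(2 - x).
Note φ(0) = φ(3) = 0, so the boundary term u·φ vanishes.
LHS = ∫_0^3 u(x) φ'(x) dx = ∫_0^3 (-6*x^4 + 9*x^3 + 9*x^2 - 6*x) dx. Term by term:
  ∫_0^3 -6*x^4 dx = -1458/5;  ∫_0^3 9*x^3 dx = 729/4;  ∫_0^3 9*x^2 dx = 81;
  ∫_0^3 -6*x dx = -27.
Sum: -1458/5 + 729/4 + 81 − 27 = -1107/20.
So LHS = -1107/20.
∫_0^3 v(x) φ(x) dx = ∫_0^3 (-4*x^4 + 11*x^3 + 3*x^2) dx. Term by term:
  ∫_0^3 -4*x^4 dx = -972/5;  ∫_0^3 11*x^3 dx = 891/4;  ∫_0^3 3*x^2 dx = 27.
Sum: -972/5 + 891/4 + 27 = 1107/20.
So RHS = -∫_0^3 v(x) φ(x) dx = -1107/20.
LHS = RHS, so the identity holds for this test φ.
Moreover u is smooth here and v(x) = u'(x) = 4*x + 1 pointwise, so the identity holds for every test function. Hence v is the weak derivative of u.


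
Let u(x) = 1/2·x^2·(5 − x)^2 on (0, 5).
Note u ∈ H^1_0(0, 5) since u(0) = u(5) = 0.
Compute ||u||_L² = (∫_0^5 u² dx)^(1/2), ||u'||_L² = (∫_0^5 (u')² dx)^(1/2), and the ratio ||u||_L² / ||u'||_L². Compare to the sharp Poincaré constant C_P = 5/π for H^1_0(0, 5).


||u||_L² / ||u'||_L² = 5*sqrt(3)/6 < C_P = 5/π.

u(x) = 1/2·x^2·(5 − x)^2, so u'(x) = x*(x - 5)*(2*x - 5).
u(x) = 1/2·x^2·(5 − x)^2 vanishes at x = 0 and x = 5, so u ∈ H^1_0(0, 5). Differentiate via the product rule and integrate the resulting polynomials term by term.
  ∫_0^5 u² dx = ∫_0^5 (x^8/4 - 5*x^7 + 75*x^6/2 - 125*x^5 + 625*x^4/4) dx. Term by term:
    ∫_0^5 x^8/4 dx = 1953125/36;  ∫_0^5 -5*x^7 dx = -1953125/8;  ∫_0^5 75*x^6/2 dx = 5859375/14;
    ∫_0^5 -125*x^5 dx = -1953125/6;  ∫_0^5 625*x^4/4 dx = 390625/4.
  Sum: 1953125/36 − 1953125/8 + 5859375/14 − 1953125/6 + 390625/4 = 390625/504.
  ∫_0^5 (u')² dx = ∫_0^5 (4*x^6 - 60*x^5 + 325*x^4 - 750*x^3 + 625*x^2) dx. Term by term:
    ∫_0^5 4*x^6 dx = 312500/7;  ∫_0^5 -60*x^5 dx = -156250;  ∫_0^5 325*x^4 dx = 203125;
    ∫_0^5 -750*x^3 dx = -234375/2;  ∫_0^5 625*x^2 dx = 78125/3.
  Sum: 312500/7 − 156250 + 203125 − 234375/2 + 78125/3 = 15625/42.
∫_0^5 u² dx = 390625/504, so ||u||_L² = 625*sqrt(14)/84.
∫_0^5 (u')² dx = 15625/42, so ||u'||_L² = 125*sqrt(42)/42.
Ratio ||u||_L² / ||u'||_L² = 5*sqrt(3)/6.
Sharp Poincaré constant on H^1_0(0, 5) is C_P = L/π = 5/π, achieved by sin(π/5·x).
A polynomial bump cannot attain the sharp Poincaré constant (only the first sine eigenfunction does), so the ratio is strictly less than C_P, consistent with ||u||_L² ≤ C_P ||u'||_L².


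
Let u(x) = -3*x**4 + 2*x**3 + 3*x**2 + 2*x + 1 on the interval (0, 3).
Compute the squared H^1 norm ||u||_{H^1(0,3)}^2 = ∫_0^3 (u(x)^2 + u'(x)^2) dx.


||u||_{H^1}^2 = 2087961/70

The H^1 norm (squared) on an interval (0, L) is
  ||u||_{H^1}^2 = ∫_0^L u(x)^2 dx + ∫_0^L u'(x)^2 dx.
Compute u'(x) = -12*x**3 + 6*x**2 + 6*x + 2.
Then u(x)^2 = 9*x**8 - 12*x**7 - 14*x**6 + 11*x**4 + 16*x**3 + 10*x**2 + 4*x + 1 and u'(x)^2 = 144*x**6 - 144*x**5 - 108*x**4 + 24*x**3 + 60*x**2 + 24*x + 4.
Integrate each monomial from 0 to 3 using ∫_0^3 c·x^n dx = c·3^(n+1)/(n+1):
  ∫_0^3 u(x)^2 dx = ∫_0^3 (9*x^8 - 12*x^7 - 14*x^6 + 11*x^4 + 16*x^3 + 10*x^2 + 4*x + 1) dx. Term by term:
    ∫_0^3 9*x^8 dx = 19683;  ∫_0^3 -12*x^7 dx = -19683/2;  ∫_0^3 -14*x^6 dx = -4374;
    ∫_0^3 11*x^4 dx = 2673/5;  ∫_0^3 16*x^3 dx = 324;  ∫_0^3 10*x^2 dx = 90;
    ∫_0^3 4*x dx = 18;  ∫_0^3 1 dx = 3.
  Sum: 19683 − 19683/2 − 4374 + 2673/5 + 324 + 90 + 18 + 3 = 64371/10.
  ∫_0^3 u'(x)^2 dx = ∫_0^3 (144*x^6 - 144*x^5 - 108*x^4 + 24*x^3 + 60*x^2 + 24*x + 4) dx. Term by term:
    ∫_0^3 144*x^6 dx = 314928/7;  ∫_0^3 -144*x^5 dx = -17496;  ∫_0^3 -108*x^4 dx = -26244/5;
    ∫_0^3 24*x^3 dx = 486;  ∫_0^3 60*x^2 dx = 540;  ∫_0^3 24*x dx = 108;
    ∫_0^3 4 dx = 12.
  Sum: 314928/7 − 17496 − 26244/5 + 486 + 540 + 108 + 12 = 818682/35.
Adding: ||u||_{H^1}^2 = 64371/10 + 818682/35 = 2087961/70.


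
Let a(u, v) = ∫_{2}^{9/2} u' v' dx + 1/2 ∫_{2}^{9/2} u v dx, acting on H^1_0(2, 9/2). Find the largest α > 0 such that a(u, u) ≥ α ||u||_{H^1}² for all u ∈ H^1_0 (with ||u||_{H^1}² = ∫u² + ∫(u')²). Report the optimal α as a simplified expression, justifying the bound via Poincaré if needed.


α = (25 + 8*π^2)/(2*(25 + 4*π^2))

Coercivity of a(·,·) on H^1_0(2, 9/2) means a(u, u) ≥ α ||u||_{H^1}² for every u ∈ H^1_0.
The interval has length L = 5/2, and Poincaré/coercivity depend only on L. Here a(u, u) = ∫(u')² + (1/2)·∫u².
Here 0 < c = 1/2 < 1. The condition a(u,u) ≥ α||u||_{H^1}² reads (1−α)∫(u')² ≥ (α−c)∫u². Any admissible α is ≤ 1 (rapidly oscillating u have ∫u²/∫(u')² → 0), and α = 1 would force 0 ≥ (1−c)∫u², impossible since c < 1; so 1−α > 0. By the sharp Poincaré inequality on H^1_0 of an interval of length L, ∫(u')² ≥ (π/L)²∫u² with equality for the first sine mode sin(π(x−x₀)/L) (x₀ the left endpoint), so the inequality holds for all u iff (1−α)(π/L)² ≥ α − c, i.e. α ≤ ((π/L)² + c)/((π/L)² + 1) = (1 + c(L/π)²)/(1 + (L/π)²). With (π/L)² = 4*π^2/25 and c = 1/2, the largest admissible constant is α = ((π/L)² + c)/((π/L)² + 1).
Simplifying, α = (25 + 8*π^2)/(2*(25 + 4*π^2)).


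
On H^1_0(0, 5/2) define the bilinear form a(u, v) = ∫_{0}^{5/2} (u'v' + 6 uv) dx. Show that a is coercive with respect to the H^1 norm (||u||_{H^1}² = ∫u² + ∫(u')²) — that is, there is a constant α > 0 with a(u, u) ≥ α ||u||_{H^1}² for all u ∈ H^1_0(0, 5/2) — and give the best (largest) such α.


α = 1

Coercivity of a(·,·) on H^1_0(0, 5/2) means a(u, u) ≥ α ||u||_{H^1}² for every u ∈ H^1_0.
The interval has length L = 5/2, and Poincaré/coercivity depend only on L. Here a(u, u) = ∫(u')² + (6)·∫u².
Here c = 6 ≥ 1, so a(u,u) = ∫(u')² + c∫u² ≥ ∫(u')² + ∫u² = ||u||_{H^1}², i.e. α = 1 works. No larger α is possible: a(u,u) ≥ α||u||_{H^1}² means (1−α)∫(u')² ≥ (α−c)∫u², and for the modes u_n = sin(nπ(x−x₀)/L) (x₀ the left endpoint) one has ∫u_n²/∫(u_n')² = (L/(nπ))² → 0, so a(u_n,u_n)/||u_n||_{H^1}² → 1. Hence the optimal constant is α = 1.
Therefore α = 1.


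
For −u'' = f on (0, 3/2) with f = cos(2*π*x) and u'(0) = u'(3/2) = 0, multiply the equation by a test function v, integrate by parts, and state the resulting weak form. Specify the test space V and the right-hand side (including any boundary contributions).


V = H^1(0, 3/2) (no boundary constraint on v; u is determined up to an additive constant); weak form: ∫_0^3/2 u'v' dx = ∫_0^3/2 (cos(2*π*x)) v dx for all v ∈ V.

Multiply both sides by a test function v and integrate from 0 to 3/2:
  ∫_0^3/2 −u''(x) v(x) dx = ∫_0^3/2 f(x) v(x) dx.
Integrate the LHS by parts once:
  ∫_0^3/2 −u'' v dx = −[u'(x) v(x)]_0^3/2 + ∫_0^3/2 u'(x) v'(x) dx.
Thus ∫_0^3/2 u'(x) v'(x) dx = ∫_0^3/2 f(x) v(x) dx + [u'(x) v(x)]_0^3/2.
Choose V so that boundary terms are either known or forced to vanish.
u has homogeneous Neumann: u'(0) = u'(3/2) = 0. So [u' v]_0^3/2 = 0·v(3/2) − 0·v(0) = 0 for any v; take V = H^1(0, 3/2).
Weak formulation: find u (satisfying any essential BC) such that ∫_0^3/2 u'(x) v'(x) dx = ∫_0^3/2 f v dx for all v ∈ V (homogeneous Neumann, so boundary terms vanish).
Substituting f(x) = cos(2*π*x), the right-hand side is ∫_0^3/2 (cos(2*π*x)) v dx.
Compatibility check (pure Neumann): taking v ≡ 1 ∈ V gives 0 = ∫_0^3/2 f dx + (0) − (0), i.e. ∫_0^3/2 f dx must equal u'(0) − u'(3/2) = 0. Indeed ∫_0^3/2 (cos(2*π*x)) dx = 0, so the data are compatible. The solution is then unique only up to an additive constant (fix it e.g. by requiring ∫_0^3/2 u dx = 0).


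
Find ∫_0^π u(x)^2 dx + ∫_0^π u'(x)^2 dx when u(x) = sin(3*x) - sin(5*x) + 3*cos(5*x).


||u||_{H^1(0,π)}^2 = 135*π

u'(x) = -15*sin(5*x) + 3*cos(3*x) - 5*cos(5*x).
Expand u² and (u')² and integrate term by term on (0, π), using: for integers n ≥ 1, ∫_0^π sin²(nx) dx = ∫_0^π cos²(nx) dx = π/2; for n ≠ n', ∫_0^π sin(nx)sin(n'x) dx = ∫_0^π cos(nx)cos(n'x) dx = 0; and by product-to-sum, ∫_0^π sin(nx)cos(n'x) dx = ½∫_0^π [sin((n+n')x) + sin((n−n')x)] dx, which is 0 when n+n' is even and 2n/(n²−n'²) when n+n' is odd (it need not vanish on (0, π)).
  u² squared terms: (-1)²·∫sin(5x)² dx = 1·π/2 = π/2;  (3)²·∫cos(5x)² dx = 9·π/2 = 9*π/2;  (1)²·∫sin(3x)² dx = 1·π/2 = π/2.
  u² cross terms: 2·(-1)·(3)·∫sin(5x)·cos(5x) dx = -6·(0) = 0;  2·(-1)·(1)·∫sin(5x)·sin(3x) dx = -2·(0) = 0;  2·(3)·(1)·∫cos(5x)·sin(3x) dx = 6·(0) = 0.
  So ∫_0^π u² dx = π/2 + 9*π/2 + π/2 + 0 + 0 + 0 = 11*π/2.
  (u')² squared terms: (-15)²·∫sin(5x)² dx = 225·π/2 = 225*π/2;  (-5)²·∫cos(5x)² dx = 25·π/2 = 25*π/2;  (3)²·∫cos(3x)² dx = 9·π/2 = 9*π/2.
  (u')² cross terms: 2·(-15)·(-5)·∫sin(5x)·cos(5x) dx = 150·(0) = 0;  2·(-15)·(3)·∫sin(5x)·cos(3x) dx = -90·(0) = 0;  2·(-5)·(3)·∫cos(5x)·cos(3x) dx = -30·(0) = 0.
  So ∫_0^π (u')² dx = 225*π/2 + 25*π/2 + 9*π/2 + 0 + 0 + 0 = 259*π/2.
||u||_{H^1}^2 = (11*π/2) + (259*π/2) = 135*π.


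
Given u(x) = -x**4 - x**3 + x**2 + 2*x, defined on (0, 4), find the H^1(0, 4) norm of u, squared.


||u||_{H^1}^2 = 5627056/63

The H^1 norm (squared) on an interval (0, L) is
  ||u||_{H^1}^2 = ∫_0^L u(x)^2 dx + ∫_0^L u'(x)^2 dx.
Compute u'(x) = -4*x**3 - 3*x**2 + 2*x + 2.
Then u(x)^2 = x**8 + 2*x**7 - x**6 - 6*x**5 - 3*x**4 + 4*x**3 + 4*x**2 and u'(x)^2 = 16*x**6 + 24*x**5 - 7*x**4 - 28*x**3 - 8*x**2 + 8*x + 4.
Integrate each monomial from 0 to 4 using ∫_0^4 c·x^n dx = c·4^(n+1)/(n+1):
  ∫_0^4 u(x)^2 dx = ∫_0^4 (x^8 + 2*x^7 - x^6 - 6*x^5 - 3*x^4 + 4*x^3 + 4*x^2) dx. Term by term:
    ∫_0^4 x^8 dx = 262144/9;  ∫_0^4 2*x^7 dx = 16384;  ∫_0^4 -x^6 dx = -16384/7;
    ∫_0^4 -6*x^5 dx = -4096;  ∫_0^4 -3*x^4 dx = -3072/5;  ∫_0^4 4*x^3 dx = 256;
    ∫_0^4 4*x^2 dx = 256/3.
  Sum: 262144/9 + 16384 − 16384/7 − 4096 − 3072/5 + 256 + 256/3 = 12222464/315.
  ∫_0^4 u'(x)^2 dx = ∫_0^4 (16*x^6 + 24*x^5 - 7*x^4 - 28*x^3 - 8*x^2 + 8*x + 4) dx. Term by term:
    ∫_0^4 16*x^6 dx = 262144/7;  ∫_0^4 24*x^5 dx = 16384;  ∫_0^4 -7*x^4 dx = -7168/5;
    ∫_0^4 -28*x^3 dx = -1792;  ∫_0^4 -8*x^2 dx = -512/3;  ∫_0^4 8*x dx = 64;
    ∫_0^4 4 dx = 16.
  Sum: 262144/7 + 16384 − 7168/5 − 1792 − 512/3 + 64 + 16 = 5304272/105.
Adding: ||u||_{H^1}^2 = 12222464/315 + 5304272/105 = 5627056/63.


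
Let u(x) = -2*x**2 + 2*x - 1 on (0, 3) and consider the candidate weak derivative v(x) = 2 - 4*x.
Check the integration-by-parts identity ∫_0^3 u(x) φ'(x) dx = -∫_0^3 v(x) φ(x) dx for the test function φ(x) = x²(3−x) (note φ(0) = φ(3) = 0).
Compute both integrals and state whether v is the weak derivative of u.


LHS = 351/10, RHS = 351/10. Yes, v = u' weakly.

u(x) = -2*x**2 + 2*x - 1, classical derivative u'(x) = 2 - 4*x.
φ(x) = x²(3−x), so φ'(x) = 3*x*(2 - x).
Note φ(0) = φ(3) = 0, so the boundary term u·φ vanishes.
LHS = ∫_0^3 u(x) φ'(x) dx = ∫_0^3 (6*x^4 - 18*x^3 + 15*x^2 - 6*x) dx. Term by term:
  ∫_0^3 6*x^4 dx = 1458/5;  ∫_0^3 -18*x^3 dx = -729/2;  ∫_0^3 15*x^2 dx = 135;
  ∫_0^3 -6*x dx = -27.
Sum: 1458/5 − 729/2 + 135 − 27 = 351/10.
So LHS = 351/10.
∫_0^3 v(x) φ(x) dx = ∫_0^3 (4*x^4 - 14*x^3 + 6*x^2) dx. Term by term:
  ∫_0^3 4*x^4 dx = 972/5;  ∫_0^3 -14*x^3 dx = -567/2;  ∫_0^3 6*x^2 dx = 54.
Sum: 972/5 − 567/2 + 54 = -351/10.
So RHS = -∫_0^3 v(x) φ(x) dx = 351/10.
LHS = RHS, so the identity holds for this test φ.
Moreover u is smooth here and v(x) = u'(x) = 2 - 4*x pointwise, so the identity holds for every test function. Hence v is the weak derivative of u.


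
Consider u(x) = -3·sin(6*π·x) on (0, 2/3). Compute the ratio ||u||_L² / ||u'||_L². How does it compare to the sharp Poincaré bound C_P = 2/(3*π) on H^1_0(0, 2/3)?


||u||_L² / ||u'||_L² = 1/(6*π) < C_P = 2/(3*π).

u(x) = -3·sin(6*π·x), so u'(x) = -18*π*cos(6*π*x).
Writing u(x) = A·sin(kπx/L) with A = -3 and k = 4, use ∫_0^L sin²(kπx/L) dx = L/2 and ∫_0^L cos²(kπx/L) dx = L/2.
u² = 9·sin²(6*π·x) and (u')² = 324*π^2·cos²(6*π·x), and each of sin², cos² integrates to L/2 = 1/3 over (0, 2/3).
∫_0^2/3 u² dx = 3, so ||u||_L² = sqrt(3).
∫_0^2/3 (u')² dx = 108*π^2, so ||u'||_L² = 6*sqrt(3)*π.
Ratio ||u||_L² / ||u'||_L² = 1/(6*π).
Sharp Poincaré constant on H^1_0(0, 2/3) is C_P = L/π = 2/(3*π), achieved by sin(3*π/2·x).
This is the k = 4 harmonic; the ratio L/(kπ) is strictly less than C_P = L/π, consistent with the sharp inequality ||u||_L² ≤ C_P ||u'||_L².


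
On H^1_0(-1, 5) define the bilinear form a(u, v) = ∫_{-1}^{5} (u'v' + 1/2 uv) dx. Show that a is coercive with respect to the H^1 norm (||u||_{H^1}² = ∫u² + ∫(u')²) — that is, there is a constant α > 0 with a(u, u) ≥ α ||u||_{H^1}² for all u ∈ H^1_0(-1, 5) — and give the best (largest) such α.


α = (π^2 + 18)/(π^2 + 36)

Coercivity of a(·,·) on H^1_0(-1, 5) means a(u, u) ≥ α ||u||_{H^1}² for every u ∈ H^1_0.
The interval has length L = 6, and Poincaré/coercivity depend only on L. Here a(u, u) = ∫(u')² + (1/2)·∫u².
Here 0 < c = 1/2 < 1. The condition a(u,u) ≥ α||u||_{H^1}² reads (1−α)∫(u')² ≥ (α−c)∫u². Any admissible α is ≤ 1 (rapidly oscillating u have ∫u²/∫(u')² → 0), and α = 1 would force 0 ≥ (1−c)∫u², impossible since c < 1; so 1−α > 0. By the sharp Poincaré inequality on H^1_0 of an interval of length L, ∫(u')² ≥ (π/L)²∫u² with equality for the first sine mode sin(π(x−x₀)/L) (x₀ the left endpoint), so the inequality holds for all u iff (1−α)(π/L)² ≥ α − c, i.e. α ≤ ((π/L)² + c)/((π/L)² + 1) = (1 + c(L/π)²)/(1 + (L/π)²). With (π/L)² = π^2/36 and c = 1/2, the largest admissible constant is α = ((π/L)² + c)/((π/L)² + 1).
Simplifying, α = (π^2 + 18)/(π^2 + 36).


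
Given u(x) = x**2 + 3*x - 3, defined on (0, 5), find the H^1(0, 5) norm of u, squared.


||u||_{H^1}^2 = 11215/6

The H^1 norm (squared) on an interval (0, L) is
  ||u||_{H^1}^2 = ∫_0^L u(x)^2 dx + ∫_0^L u'(x)^2 dx.
Compute u'(x) = 2*x + 3.
Then u(x)^2 = x**4 + 6*x**3 + 3*x**2 - 18*x + 9 and u'(x)^2 = 4*x**2 + 12*x + 9.
Integrate each monomial from 0 to 5 using ∫_0^5 c·x^n dx = c·5^(n+1)/(n+1):
  ∫_0^5 u(x)^2 dx = ∫_0^5 (x^4 + 6*x^3 + 3*x^2 - 18*x + 9) dx. Term by term:
    ∫_0^5 x^4 dx = 625;  ∫_0^5 6*x^3 dx = 1875/2;  ∫_0^5 3*x^2 dx = 125;
    ∫_0^5 -18*x dx = -225;  ∫_0^5 9 dx = 45.
  Sum: 625 + 1875/2 + 125 − 225 + 45 = 3015/2.
  ∫_0^5 u'(x)^2 dx = ∫_0^5 (4*x^2 + 12*x + 9) dx. Term by term:
    ∫_0^5 4*x^2 dx = 500/3;  ∫_0^5 12*x dx = 150;  ∫_0^5 9 dx = 45.
  Sum: 500/3 + 150 + 45 = 1085/3.
Adding: ||u||_{H^1}^2 = 3015/2 + 1085/3 = 11215/6.


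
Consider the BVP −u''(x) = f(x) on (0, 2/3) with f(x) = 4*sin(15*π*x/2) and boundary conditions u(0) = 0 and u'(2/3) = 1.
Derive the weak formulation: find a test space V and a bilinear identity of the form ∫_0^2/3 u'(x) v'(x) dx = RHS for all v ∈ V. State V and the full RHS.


V = {v ∈ H^1(0, 2/3) : v(0) = 0} (test functions vanish at x = 0 where u is specified); weak form: ∫_0^2/3 u'v' dx = ∫_0^2/3 (4*sin(15*π*x/2)) v dx + v(2/3) for all v ∈ V.

Multiply both sides by a test function v and integrate from 0 to 2/3:
  ∫_0^2/3 −u''(x) v(x) dx = ∫_0^2/3 f(x) v(x) dx.
Integrate the LHS by parts once:
  ∫_0^2/3 −u'' v dx = −[u'(x) v(x)]_0^2/3 + ∫_0^2/3 u'(x) v'(x) dx.
Thus ∫_0^2/3 u'(x) v'(x) dx = ∫_0^2/3 f(x) v(x) dx + [u'(x) v(x)]_0^2/3.
Choose V so that boundary terms are either known or forced to vanish.
Mixed BC: u(0) = 0 (Dirichlet) and u'(2/3) = 1 (Neumann). Define V = {v ∈ H^1(0, 2/3) : v(0) = 0}. Then [u' v]_0^2/3 = u'(2/3)·v(2/3) − u'(0)·0 = v(2/3).
Weak formulation: find u (satisfying any essential BC) such that ∫_0^2/3 u'(x) v'(x) dx = ∫_0^2/3 f v dx + v(2/3) for all v ∈ V (Dirichlet at 0 absorbed into V; Neumann datum at x = 2/3 contributes the boundary term).
Substituting f(x) = 4*sin(15*π*x/2), the right-hand side is ∫_0^2/3 (4*sin(15*π*x/2)) v dx + v(2/3).


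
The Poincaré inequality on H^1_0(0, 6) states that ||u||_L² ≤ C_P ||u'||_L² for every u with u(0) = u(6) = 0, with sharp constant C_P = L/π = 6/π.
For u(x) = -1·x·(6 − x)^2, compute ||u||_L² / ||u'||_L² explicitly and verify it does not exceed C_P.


||u||_L² / ||u'||_L² = 3*sqrt(14)/7 < C_P = 6/π.

u(x) = -1·x·(6 − x)^2, so u'(x) = 3*(2 - x)*(x - 6).
u(x) = -1·x·(6 − x)^2 vanishes at x = 0 and x = 6, so u ∈ H^1_0(0, 6). Differentiate via the product rule and integrate the resulting polynomials term by term.
  ∫_0^6 u² dx = ∫_0^6 (x^6 - 24*x^5 + 216*x^4 - 864*x^3 + 1296*x^2) dx. Term by term:
    ∫_0^6 x^6 dx = 279936/7;  ∫_0^6 -24*x^5 dx = -186624;  ∫_0^6 216*x^4 dx = 1679616/5;
    ∫_0^6 -864*x^3 dx = -279936;  ∫_0^6 1296*x^2 dx = 93312.
  Sum: 279936/7 − 186624 + 1679616/5 − 279936 + 93312 = 93312/35.
  ∫_0^6 (u')² dx = ∫_0^6 (9*x^4 - 144*x^3 + 792*x^2 - 1728*x + 1296) dx. Term by term:
    ∫_0^6 9*x^4 dx = 69984/5;  ∫_0^6 -144*x^3 dx = -46656;  ∫_0^6 792*x^2 dx = 57024;
    ∫_0^6 -1728*x dx = -31104;  ∫_0^6 1296 dx = 7776.
  Sum: 69984/5 − 46656 + 57024 − 31104 + 7776 = 5184/5.
∫_0^6 u² dx = 93312/35, so ||u||_L² = 216*sqrt(70)/35.
∫_0^6 (u')² dx = 5184/5, so ||u'||_L² = 72*sqrt(5)/5.
Ratio ||u||_L² / ||u'||_L² = 3*sqrt(14)/7.
Sharp Poincaré constant on H^1_0(0, 6) is C_P = L/π = 6/π, achieved by sin(π/6·x).
A polynomial bump cannot attain the sharp Poincaré constant (only the first sine eigenfunction does), so the ratio is strictly less than C_P, consistent with ||u||_L² ≤ C_P ||u'||_L².


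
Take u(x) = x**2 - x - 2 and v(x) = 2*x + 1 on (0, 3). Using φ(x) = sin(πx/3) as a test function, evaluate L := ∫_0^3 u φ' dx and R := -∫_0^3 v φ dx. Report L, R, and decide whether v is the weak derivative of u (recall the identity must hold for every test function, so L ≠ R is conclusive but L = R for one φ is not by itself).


LHS = -12/π, RHS = -24/π. No, v is not the weak derivative of u.

u(x) = x**2 - x - 2, classical derivative u'(x) = 2*x - 1.
φ(x) = sin(πx/3), so φ'(x) = π*cos(π*x/3)/3.
Note φ(0) = φ(3) = 0, so the boundary term u·φ vanishes.
LHS = ∫_0^3 u(x) φ'(x) dx = ∫_0^3 (π*x^2*cos(π*x/3)/3 - π*x*cos(π*x/3)/3 - 2*π*cos(π*x/3)/3) dx. Term by term:
  ∫_0^3 -2*π*cos(π*x/3)/3 dx = 0;  ∫_0^3 -π*x*cos(π*x/3)/3 dx = 6/π;  ∫_0^3 π*x^2*cos(π*x/3)/3 dx = -18/π.
Sum: 0 + 6/π − 18/π = -12/π.
So LHS = -12/π.
∫_0^3 v(x) φ(x) dx = ∫_0^3 (2*x*sin(π*x/3) + sin(π*x/3)) dx. Term by term:
  ∫_0^3 2*x*sin(π*x/3) dx = 18/π;  ∫_0^3 sin(π*x/3) dx = 6/π.
Sum: 18/π + 6/π = 24/π.
So RHS = -∫_0^3 v(x) φ(x) dx = -24/π.
LHS − RHS = 12/π ≠ 0, so the identity fails.
(For a valid weak derivative the identity must hold for EVERY test function, in particular this one. The failure shows v is NOT the weak derivative of u.)
Correct weak derivative would be u'(x) = 2*x - 1.
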